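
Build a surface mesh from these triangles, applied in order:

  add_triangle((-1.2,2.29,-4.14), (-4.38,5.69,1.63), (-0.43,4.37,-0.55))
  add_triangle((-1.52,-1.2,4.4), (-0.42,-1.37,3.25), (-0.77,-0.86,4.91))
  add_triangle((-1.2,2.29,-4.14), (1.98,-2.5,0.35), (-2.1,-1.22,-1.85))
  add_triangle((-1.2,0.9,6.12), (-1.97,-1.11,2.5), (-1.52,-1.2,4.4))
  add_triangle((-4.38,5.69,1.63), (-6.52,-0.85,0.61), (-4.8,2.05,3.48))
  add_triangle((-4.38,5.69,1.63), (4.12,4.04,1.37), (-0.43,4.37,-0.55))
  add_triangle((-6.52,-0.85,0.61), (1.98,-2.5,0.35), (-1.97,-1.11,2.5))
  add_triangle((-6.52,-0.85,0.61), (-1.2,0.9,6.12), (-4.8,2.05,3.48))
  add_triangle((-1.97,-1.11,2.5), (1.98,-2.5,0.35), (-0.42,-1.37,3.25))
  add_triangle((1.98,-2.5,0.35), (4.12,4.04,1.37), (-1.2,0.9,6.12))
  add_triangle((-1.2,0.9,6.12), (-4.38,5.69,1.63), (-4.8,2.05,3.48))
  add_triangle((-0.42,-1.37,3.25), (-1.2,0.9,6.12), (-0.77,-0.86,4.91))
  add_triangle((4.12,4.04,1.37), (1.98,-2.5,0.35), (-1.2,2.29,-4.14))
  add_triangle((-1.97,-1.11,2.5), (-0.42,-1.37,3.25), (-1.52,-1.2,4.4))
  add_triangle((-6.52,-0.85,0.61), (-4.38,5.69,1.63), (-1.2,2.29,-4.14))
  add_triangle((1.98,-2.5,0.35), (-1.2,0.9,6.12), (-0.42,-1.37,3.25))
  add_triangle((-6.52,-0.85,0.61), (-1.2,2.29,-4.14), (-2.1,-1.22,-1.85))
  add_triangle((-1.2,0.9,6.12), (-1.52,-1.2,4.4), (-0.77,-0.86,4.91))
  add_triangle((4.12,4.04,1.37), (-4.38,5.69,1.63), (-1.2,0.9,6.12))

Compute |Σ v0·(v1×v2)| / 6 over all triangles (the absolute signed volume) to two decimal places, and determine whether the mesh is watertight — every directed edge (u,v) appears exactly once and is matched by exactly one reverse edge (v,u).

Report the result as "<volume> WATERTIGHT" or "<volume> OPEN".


208.47 OPEN

Per-triangle v0·(v1×v2)/6:
  t1: +12.3824
  t2: +0.5754
  t3: +5.3964
  t4: +1.7973
  t5: +17.0733
  t6: +12.9459
  t7: +6.4443
  t8: +13.9890
  t9: +2.1602
  t10: +19.4424
  t11: +16.5205
  t12: -0.0127
  t13: +12.1436
  t14: +0.6130
  t15: +32.1748
  t16: +3.2961
  t17: +9.8128
  t18: +1.4237
  t19: +40.2954
Σ = +208.4736 → |volume| = 208.47

Directed edges: 57 total; 9 unmatched, e.g. (-0.43,4.37,-0.55)→(-1.2,2.29,-4.14) → open.


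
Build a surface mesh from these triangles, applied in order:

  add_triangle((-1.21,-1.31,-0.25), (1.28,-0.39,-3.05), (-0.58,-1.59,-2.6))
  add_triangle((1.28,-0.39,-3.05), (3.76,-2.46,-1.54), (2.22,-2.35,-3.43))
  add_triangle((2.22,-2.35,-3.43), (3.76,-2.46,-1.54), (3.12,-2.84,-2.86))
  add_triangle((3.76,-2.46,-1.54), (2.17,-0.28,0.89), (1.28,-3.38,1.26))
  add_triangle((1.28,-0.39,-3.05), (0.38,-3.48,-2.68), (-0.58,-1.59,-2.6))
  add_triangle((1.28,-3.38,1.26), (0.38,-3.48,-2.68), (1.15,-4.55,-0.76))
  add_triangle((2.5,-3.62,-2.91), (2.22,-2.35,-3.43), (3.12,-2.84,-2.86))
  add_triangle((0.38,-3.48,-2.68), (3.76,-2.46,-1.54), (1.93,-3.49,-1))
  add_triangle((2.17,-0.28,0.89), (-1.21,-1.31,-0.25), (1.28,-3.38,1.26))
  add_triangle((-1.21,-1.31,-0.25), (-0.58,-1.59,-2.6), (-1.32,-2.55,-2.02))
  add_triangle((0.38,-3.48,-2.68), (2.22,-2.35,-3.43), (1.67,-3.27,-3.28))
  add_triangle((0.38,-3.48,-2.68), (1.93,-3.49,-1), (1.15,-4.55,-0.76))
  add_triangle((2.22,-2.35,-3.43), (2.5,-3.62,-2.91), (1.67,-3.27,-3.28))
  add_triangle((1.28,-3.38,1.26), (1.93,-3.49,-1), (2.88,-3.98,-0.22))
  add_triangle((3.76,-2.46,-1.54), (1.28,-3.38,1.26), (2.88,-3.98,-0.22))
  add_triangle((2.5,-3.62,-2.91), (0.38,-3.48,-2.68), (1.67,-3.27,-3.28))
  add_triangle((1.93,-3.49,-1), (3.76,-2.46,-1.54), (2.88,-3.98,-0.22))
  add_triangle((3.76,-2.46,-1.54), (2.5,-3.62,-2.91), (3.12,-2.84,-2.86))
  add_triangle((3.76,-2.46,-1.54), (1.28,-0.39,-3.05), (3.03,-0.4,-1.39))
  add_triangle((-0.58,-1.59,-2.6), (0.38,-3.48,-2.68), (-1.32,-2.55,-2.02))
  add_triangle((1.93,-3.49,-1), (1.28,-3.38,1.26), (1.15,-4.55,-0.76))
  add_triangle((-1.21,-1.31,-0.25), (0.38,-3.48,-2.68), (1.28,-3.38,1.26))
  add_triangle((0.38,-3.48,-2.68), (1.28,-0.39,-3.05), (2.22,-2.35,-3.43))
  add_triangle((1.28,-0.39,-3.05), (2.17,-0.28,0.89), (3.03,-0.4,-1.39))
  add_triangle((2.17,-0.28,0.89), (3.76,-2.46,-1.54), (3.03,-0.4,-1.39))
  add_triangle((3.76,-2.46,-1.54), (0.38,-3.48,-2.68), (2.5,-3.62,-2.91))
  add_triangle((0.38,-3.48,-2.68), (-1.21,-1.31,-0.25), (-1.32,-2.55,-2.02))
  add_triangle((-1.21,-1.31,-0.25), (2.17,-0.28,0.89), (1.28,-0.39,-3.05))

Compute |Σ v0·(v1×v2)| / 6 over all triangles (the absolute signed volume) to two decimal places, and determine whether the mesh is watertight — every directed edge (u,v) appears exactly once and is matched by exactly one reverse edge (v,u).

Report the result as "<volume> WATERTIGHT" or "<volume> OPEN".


32.99 WATERTIGHT

Per-triangle v0·(v1×v2)/6:
  t1: -0.2451
  t2: +2.1275
  t3: +0.3718
  t4: +4.1086
  t5: +2.1891
  t6: +0.0137
  t7: +0.8693
  t8: +3.0991
  t9: -0.1034
  t10: +0.2216
  t11: +0.3664
  t12: +1.8258
  t13: +0.7816
  t14: +1.1956
  t15: +0.8144
  t16: +0.8368
  t17: +1.6145
  t18: +1.0234
  t19: +2.4628
  t20: +1.2507
  t21: +1.5846
  t22: +3.4325
  t23: +1.9684
  t24: -0.2024
  t25: +1.8703
  t26: +0.6802
  t27: +0.7476
  t28: -1.9157
Σ = +32.9896 → |volume| = 32.99

Directed edges: 84 total, each appears once with its reverse present → watertight.


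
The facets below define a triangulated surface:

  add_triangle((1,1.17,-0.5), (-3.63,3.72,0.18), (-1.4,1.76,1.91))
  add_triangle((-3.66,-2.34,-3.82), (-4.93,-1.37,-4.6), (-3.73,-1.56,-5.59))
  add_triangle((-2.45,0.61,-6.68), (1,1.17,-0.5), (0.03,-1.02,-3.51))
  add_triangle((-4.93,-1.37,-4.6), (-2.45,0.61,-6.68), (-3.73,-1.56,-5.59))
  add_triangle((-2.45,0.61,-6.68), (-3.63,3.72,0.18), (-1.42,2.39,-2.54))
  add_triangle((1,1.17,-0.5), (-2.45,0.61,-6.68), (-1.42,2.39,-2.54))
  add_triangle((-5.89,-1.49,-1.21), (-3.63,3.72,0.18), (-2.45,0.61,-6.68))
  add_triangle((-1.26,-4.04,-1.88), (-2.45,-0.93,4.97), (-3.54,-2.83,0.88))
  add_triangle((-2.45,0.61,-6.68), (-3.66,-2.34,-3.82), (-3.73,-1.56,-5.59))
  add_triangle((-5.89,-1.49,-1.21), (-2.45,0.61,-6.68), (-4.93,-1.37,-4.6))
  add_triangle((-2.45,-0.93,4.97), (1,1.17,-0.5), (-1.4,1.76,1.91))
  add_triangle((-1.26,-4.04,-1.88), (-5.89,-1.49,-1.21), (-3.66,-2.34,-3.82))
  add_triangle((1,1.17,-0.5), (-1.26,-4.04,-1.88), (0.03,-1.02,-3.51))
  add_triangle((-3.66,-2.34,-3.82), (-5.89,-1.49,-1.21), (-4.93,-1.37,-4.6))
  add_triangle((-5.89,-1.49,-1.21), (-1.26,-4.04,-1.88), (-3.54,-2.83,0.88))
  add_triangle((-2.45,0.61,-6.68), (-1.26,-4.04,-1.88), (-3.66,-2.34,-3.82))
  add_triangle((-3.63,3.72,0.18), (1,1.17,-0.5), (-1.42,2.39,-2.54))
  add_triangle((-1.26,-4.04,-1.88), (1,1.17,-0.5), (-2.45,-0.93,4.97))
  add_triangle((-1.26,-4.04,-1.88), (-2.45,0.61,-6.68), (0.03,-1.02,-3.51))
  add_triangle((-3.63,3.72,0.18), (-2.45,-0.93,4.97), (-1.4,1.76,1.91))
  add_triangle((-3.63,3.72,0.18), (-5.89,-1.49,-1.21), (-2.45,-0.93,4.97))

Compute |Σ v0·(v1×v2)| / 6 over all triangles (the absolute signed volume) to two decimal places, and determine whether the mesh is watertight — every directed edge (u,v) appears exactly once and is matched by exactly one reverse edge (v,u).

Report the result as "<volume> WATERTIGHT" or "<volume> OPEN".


Per-triangle v0·(v1×v2)/6:
  t1: +2.5327
  t2: +2.1190
  t3: +3.4152
  t4: +4.1275
  t5: +6.8484
  t6: +3.4546
  t7: +29.2416
  t8: +6.4720
  t9: -0.1786
  t10: +5.0755
  t11: +1.7304
  t12: +8.9574
  t13: +1.0532
  t14: +4.6098
  t15: +8.9499
  t16: +8.8845
  t17: +3.2115
  t18: +0.7914
  t19: +7.0285
  t20: +4.7856
  t21: +25.2033
Σ = +138.3133 → |volume| = 138.31

Directed edges: 63 total; 3 unmatched, e.g. (-2.45,-0.93,4.97)→(-3.54,-2.83,0.88) → open.

138.31 OPEN


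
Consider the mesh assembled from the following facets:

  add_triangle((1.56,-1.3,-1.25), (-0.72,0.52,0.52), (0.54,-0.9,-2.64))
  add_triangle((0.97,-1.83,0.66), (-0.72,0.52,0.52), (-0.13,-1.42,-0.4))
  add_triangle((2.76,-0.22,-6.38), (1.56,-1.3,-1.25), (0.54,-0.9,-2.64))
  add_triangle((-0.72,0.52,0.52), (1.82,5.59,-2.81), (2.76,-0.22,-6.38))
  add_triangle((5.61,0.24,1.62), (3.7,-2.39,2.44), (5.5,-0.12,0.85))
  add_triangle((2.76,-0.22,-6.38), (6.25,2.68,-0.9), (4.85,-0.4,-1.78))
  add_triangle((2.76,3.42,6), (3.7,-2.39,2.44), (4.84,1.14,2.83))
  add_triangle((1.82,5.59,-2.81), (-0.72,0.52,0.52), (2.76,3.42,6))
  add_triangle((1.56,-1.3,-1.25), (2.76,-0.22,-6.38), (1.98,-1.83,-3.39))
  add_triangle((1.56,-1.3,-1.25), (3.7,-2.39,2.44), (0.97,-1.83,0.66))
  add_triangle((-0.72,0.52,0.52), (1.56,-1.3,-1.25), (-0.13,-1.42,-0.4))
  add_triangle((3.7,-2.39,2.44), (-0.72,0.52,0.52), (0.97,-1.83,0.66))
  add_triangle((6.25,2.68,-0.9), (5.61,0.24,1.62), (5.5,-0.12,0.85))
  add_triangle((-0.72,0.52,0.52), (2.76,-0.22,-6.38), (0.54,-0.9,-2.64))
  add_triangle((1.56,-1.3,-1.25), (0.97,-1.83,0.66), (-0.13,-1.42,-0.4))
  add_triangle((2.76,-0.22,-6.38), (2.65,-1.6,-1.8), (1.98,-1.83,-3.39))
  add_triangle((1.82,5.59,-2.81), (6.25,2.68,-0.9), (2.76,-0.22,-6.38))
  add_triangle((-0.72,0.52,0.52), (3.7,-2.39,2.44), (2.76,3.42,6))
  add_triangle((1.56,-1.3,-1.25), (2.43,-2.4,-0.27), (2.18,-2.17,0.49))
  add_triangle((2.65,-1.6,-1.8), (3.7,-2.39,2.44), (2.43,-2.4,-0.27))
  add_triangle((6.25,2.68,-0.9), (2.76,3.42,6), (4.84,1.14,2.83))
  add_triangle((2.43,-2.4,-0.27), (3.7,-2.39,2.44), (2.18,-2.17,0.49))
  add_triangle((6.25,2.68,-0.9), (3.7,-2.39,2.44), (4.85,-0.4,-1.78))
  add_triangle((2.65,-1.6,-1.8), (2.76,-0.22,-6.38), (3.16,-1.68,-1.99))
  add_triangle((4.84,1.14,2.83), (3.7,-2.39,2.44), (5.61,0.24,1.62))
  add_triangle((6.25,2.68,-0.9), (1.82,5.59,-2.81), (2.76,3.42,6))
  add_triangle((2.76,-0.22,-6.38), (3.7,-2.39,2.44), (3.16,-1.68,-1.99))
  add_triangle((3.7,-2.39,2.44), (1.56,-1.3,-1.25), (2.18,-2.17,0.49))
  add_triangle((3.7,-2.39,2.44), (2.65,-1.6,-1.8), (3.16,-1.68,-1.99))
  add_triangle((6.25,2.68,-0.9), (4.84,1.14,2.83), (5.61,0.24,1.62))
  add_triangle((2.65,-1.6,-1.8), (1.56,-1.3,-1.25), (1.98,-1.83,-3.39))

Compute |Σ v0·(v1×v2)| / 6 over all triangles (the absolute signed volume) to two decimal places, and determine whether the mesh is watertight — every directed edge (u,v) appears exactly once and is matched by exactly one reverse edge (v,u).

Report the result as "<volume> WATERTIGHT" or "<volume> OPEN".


165.40 OPEN

Per-triangle v0·(v1×v2)/6:
  t1: +0.0393
  t2: +0.3141
  t3: +1.6814
  t4: +3.3162
  t5: +2.2146
  t6: +13.8717
  t7: +12.1578
  t8: +7.5943
  t9: -1.1704
  t10: +1.6948
  t11: +0.0121
  t12: +0.7390
  t13: +2.5638
  t14: +0.7473
  t15: +0.7050
  t16: +2.5691
  t17: +33.6975
  t18: +3.0502
  t19: -0.0640
  t20: +1.9456
  t21: +14.4502
  t22: +0.3945
  t23: +12.1590
  t24: +0.5535
  t25: +4.6092
  t26: +37.9870
  t27: +2.0997
  t28: -0.8997
  t29: +0.5094
  t30: +5.5905
  t31: +0.2701
Σ = +165.4025 → |volume| = 165.40

Directed edges: 93 total; 9 unmatched, e.g. (3.7,-2.39,2.44)→(5.5,-0.12,0.85) → open.


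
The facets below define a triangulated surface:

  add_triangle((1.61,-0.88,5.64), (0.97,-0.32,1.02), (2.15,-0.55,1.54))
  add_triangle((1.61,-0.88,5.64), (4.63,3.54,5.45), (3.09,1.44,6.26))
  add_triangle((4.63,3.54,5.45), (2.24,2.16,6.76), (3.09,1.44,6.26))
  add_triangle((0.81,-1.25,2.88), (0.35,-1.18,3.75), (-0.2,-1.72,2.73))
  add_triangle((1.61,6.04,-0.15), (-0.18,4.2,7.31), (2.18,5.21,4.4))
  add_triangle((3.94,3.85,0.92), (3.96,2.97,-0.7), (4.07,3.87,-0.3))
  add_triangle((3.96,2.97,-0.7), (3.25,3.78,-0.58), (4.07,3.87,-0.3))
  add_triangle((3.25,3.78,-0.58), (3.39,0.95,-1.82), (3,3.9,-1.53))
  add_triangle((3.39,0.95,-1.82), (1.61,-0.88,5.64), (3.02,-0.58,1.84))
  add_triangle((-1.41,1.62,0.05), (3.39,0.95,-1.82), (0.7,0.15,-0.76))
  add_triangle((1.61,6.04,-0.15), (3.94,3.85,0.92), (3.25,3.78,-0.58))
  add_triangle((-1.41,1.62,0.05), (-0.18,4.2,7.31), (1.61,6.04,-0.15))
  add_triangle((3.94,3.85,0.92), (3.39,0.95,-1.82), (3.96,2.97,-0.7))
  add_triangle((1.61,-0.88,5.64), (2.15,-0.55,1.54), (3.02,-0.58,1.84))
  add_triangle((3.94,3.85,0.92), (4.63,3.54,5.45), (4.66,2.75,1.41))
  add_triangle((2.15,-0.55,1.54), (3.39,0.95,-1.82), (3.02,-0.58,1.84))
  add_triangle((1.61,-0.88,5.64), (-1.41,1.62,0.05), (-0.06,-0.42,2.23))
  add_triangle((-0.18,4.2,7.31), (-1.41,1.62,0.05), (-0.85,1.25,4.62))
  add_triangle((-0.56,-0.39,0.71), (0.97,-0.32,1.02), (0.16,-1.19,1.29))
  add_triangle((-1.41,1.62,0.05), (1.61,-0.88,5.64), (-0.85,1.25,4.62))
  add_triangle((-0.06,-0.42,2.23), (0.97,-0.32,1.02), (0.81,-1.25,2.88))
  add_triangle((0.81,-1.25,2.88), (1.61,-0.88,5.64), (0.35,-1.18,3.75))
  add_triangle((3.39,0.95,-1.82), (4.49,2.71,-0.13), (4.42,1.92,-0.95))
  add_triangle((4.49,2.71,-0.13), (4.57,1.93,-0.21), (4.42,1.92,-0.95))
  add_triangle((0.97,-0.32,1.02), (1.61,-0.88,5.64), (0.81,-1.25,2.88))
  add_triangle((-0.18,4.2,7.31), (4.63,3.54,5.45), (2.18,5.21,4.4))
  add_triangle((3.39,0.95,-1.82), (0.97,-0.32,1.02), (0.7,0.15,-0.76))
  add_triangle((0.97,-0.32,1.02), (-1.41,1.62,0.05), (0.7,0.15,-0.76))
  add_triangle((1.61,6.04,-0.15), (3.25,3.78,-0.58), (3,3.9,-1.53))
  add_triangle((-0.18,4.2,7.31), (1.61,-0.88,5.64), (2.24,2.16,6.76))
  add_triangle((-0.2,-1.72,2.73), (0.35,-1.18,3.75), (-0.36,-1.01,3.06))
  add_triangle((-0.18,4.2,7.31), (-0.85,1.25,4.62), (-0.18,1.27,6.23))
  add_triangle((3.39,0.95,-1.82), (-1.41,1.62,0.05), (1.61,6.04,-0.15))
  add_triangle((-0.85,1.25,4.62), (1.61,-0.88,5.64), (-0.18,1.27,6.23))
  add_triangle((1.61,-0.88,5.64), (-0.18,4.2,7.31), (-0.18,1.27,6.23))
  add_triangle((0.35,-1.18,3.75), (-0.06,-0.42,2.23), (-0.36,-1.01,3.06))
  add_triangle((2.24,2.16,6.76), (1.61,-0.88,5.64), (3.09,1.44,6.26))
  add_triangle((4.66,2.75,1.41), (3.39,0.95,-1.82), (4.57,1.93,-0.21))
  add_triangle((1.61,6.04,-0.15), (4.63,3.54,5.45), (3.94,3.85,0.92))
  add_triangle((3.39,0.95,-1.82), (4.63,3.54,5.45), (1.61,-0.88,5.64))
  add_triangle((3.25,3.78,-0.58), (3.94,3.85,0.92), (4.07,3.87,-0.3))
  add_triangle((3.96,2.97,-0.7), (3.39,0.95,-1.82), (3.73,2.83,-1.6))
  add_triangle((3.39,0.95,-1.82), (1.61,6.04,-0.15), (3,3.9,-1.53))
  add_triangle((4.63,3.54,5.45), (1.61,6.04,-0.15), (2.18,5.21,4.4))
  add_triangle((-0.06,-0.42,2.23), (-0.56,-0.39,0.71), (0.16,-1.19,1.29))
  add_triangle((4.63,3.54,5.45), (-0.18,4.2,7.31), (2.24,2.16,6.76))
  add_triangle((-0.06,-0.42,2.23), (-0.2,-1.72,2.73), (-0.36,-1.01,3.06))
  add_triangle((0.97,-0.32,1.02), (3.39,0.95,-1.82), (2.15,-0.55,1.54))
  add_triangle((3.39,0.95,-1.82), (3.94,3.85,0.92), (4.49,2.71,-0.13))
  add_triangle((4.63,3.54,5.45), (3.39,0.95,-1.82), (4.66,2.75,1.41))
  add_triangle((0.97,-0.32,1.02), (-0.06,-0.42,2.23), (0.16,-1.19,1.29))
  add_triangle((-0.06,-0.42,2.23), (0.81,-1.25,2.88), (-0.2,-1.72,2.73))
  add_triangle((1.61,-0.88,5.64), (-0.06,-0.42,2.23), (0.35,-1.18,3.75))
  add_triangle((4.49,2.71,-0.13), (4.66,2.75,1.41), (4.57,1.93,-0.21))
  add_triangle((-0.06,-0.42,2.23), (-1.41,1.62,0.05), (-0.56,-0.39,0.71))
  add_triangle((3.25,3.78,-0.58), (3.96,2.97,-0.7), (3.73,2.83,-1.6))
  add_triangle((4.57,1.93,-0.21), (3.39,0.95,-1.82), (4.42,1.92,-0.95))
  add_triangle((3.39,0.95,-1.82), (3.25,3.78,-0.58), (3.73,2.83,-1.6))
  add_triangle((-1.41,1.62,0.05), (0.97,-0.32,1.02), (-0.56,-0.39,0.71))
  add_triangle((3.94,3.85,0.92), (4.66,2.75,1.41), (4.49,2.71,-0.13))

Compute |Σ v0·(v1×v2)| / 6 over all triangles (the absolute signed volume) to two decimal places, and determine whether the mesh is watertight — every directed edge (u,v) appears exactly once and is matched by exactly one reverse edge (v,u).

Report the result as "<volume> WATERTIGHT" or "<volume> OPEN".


149.54 WATERTIGHT

Per-triangle v0·(v1×v2)/6:
  t1: +0.0610
  t2: +1.6064
  t3: +3.8407
  t4: +0.3889
  t5: +11.8310
  t6: +0.6244
  t7: +0.3746
  t8: +1.8827
  t9: +2.6383
  t10: +0.4559
  t11: +3.7185
  t12: +13.6288
  t13: +0.9779
  t14: +0.2554
  t15: +4.9662
  t16: +0.0827
  t17: +1.1623
  t18: +3.8379
  t19: -0.1346
  t20: -0.6800
  t21: -0.2201
  t22: +0.5355
  t23: +0.2892
  t24: +0.4661
  t25: +0.5127
  t26: +14.4277
  t27: +0.1687
  t28: -0.3737
  t29: +2.2758
  t30: +8.4074
  t31: +0.3340
  t32: +2.0261
  t33: +3.0458
  t34: +0.9427
  t35: +5.0544
  t36: +0.1216
  t37: +3.2327
  t38: -0.3954
  t39: +12.4748
  t40: +14.2097
  t41: +0.5902
  t42: +1.0149
  t43: -0.9802
  t44: +12.3974
  t45: +0.2089
  t46: +11.2049
  t47: -0.1040
  t48: -0.1024
  t49: +1.0485
  t50: +1.5185
  t51: +0.3418
  t52: -0.4310
  t53: +0.3407
  t54: +0.9612
  t55: +0.4617
  t56: +0.8334
  t57: +0.3416
  t58: -0.5220
  t59: -0.3849
  t60: +1.7502
Σ = +149.5439 → |volume| = 149.54

Directed edges: 180 total, each appears once with its reverse present → watertight.


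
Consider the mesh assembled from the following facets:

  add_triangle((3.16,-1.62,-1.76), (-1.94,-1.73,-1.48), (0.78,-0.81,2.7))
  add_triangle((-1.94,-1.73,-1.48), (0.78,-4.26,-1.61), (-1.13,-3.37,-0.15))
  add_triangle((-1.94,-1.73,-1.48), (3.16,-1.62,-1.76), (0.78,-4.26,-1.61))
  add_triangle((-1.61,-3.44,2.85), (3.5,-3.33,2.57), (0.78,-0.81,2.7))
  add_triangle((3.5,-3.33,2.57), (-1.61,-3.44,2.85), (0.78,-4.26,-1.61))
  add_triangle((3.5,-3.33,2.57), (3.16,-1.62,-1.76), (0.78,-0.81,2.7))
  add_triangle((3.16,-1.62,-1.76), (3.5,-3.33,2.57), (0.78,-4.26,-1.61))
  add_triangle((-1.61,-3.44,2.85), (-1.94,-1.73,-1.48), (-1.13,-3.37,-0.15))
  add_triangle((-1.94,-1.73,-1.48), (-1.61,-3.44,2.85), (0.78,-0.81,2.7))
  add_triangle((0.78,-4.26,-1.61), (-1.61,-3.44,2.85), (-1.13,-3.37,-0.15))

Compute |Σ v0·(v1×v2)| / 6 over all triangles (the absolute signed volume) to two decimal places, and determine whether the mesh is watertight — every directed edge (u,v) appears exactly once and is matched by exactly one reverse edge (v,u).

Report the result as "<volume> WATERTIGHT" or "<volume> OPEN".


Per-triangle v0·(v1×v2)/6:
  t1: -5.0508
  t2: +2.8252
  t3: +3.5186
  t4: +6.0098
  t5: +14.6049
  t6: +1.5589
  t7: +10.1387
  t8: +2.6536
  t9: -0.6212
  t10: +3.3609
Σ = +38.9987 → |volume| = 39.00

Directed edges: 30 total, each appears once with its reverse present → watertight.

39.00 WATERTIGHT


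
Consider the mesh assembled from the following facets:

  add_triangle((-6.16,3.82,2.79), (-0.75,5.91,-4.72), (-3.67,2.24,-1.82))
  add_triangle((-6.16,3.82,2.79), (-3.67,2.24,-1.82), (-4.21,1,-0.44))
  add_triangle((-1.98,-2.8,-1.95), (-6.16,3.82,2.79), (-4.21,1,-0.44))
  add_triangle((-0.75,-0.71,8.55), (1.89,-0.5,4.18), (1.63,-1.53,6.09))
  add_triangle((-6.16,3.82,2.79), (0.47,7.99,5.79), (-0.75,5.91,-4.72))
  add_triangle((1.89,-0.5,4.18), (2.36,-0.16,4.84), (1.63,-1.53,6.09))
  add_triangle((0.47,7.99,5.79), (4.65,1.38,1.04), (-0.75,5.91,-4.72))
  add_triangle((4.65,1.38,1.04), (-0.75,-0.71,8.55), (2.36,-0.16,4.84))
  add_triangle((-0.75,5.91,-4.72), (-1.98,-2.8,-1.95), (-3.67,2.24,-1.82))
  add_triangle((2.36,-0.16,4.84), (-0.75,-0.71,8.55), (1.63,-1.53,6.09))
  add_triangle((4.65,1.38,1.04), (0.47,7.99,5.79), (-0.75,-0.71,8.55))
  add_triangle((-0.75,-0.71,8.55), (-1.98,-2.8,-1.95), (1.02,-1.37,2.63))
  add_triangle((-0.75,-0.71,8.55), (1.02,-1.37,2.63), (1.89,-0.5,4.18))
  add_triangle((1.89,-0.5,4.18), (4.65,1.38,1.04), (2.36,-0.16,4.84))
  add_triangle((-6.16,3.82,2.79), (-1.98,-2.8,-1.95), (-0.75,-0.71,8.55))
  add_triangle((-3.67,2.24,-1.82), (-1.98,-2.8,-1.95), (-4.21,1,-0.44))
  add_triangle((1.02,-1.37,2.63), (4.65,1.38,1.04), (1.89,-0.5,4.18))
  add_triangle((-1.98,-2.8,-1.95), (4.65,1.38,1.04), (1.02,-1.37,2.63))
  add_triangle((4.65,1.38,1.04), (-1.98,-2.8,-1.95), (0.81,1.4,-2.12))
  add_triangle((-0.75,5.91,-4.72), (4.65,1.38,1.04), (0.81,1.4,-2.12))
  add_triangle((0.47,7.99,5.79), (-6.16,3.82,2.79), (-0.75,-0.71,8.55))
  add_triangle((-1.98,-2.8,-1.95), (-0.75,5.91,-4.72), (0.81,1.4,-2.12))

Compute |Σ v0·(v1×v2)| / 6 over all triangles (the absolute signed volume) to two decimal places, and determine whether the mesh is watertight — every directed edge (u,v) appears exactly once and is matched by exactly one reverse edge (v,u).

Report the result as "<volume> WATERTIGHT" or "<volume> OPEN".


Per-triangle v0·(v1×v2)/6:
  t1: +19.6523
  t2: +5.6721
  t3: +4.9969
  t4: -2.8223
  t5: +76.5757
  t6: +0.2321
  t7: +54.7154
  t8: +4.1841
  t9: +13.8894
  t10: +4.8104
  t11: +55.1875
  t12: +8.8088
  t13: +3.4308
  t14: +1.0401
  t15: +37.3863
  t16: +4.9696
  t17: +2.8959
  t18: +6.0721
  t19: +5.3001
  t20: +6.8457
  t21: +77.0486
  t22: +6.3772
Σ = +397.2689 → |volume| = 397.27

Directed edges: 66 total, each appears once with its reverse present → watertight.

397.27 WATERTIGHT


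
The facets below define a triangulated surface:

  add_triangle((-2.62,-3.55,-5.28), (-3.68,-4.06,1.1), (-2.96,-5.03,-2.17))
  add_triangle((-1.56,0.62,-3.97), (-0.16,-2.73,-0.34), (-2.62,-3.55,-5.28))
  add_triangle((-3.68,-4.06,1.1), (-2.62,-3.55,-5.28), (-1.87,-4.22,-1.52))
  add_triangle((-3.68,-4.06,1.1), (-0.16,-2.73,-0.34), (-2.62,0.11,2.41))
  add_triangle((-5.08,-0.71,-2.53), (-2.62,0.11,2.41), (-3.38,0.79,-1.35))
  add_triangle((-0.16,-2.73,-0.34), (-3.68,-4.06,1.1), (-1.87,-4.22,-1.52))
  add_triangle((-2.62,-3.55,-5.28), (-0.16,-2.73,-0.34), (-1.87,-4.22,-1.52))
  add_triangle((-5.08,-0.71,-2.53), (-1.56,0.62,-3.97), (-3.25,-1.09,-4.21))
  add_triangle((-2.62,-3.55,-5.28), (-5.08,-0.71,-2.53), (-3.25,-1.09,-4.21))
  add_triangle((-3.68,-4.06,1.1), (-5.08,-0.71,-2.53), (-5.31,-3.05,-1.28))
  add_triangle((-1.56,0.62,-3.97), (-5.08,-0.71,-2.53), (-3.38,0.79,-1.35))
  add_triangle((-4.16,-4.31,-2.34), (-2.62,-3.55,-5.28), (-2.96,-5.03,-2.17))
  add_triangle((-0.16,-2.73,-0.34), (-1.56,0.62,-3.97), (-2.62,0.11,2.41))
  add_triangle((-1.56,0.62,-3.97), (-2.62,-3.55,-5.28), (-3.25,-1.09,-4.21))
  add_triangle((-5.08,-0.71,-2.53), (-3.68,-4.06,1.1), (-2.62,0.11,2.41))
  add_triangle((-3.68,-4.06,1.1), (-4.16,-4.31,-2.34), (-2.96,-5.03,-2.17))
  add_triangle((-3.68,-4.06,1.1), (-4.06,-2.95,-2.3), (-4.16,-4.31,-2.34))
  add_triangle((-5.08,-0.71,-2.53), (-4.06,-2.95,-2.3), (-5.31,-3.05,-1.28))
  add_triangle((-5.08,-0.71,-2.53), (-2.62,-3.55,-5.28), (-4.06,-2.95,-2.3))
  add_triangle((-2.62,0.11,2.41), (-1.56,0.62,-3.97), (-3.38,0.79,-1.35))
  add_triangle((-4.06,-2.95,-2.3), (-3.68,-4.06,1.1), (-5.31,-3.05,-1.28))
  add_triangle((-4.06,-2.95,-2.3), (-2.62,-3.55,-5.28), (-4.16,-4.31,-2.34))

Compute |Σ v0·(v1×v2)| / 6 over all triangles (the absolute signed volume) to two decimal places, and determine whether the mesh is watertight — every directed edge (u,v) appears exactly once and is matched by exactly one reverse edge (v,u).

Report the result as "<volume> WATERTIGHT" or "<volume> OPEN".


Per-triangle v0·(v1×v2)/6:
  t1: -5.3256
  t2: +0.9276
  t3: +7.1801
  t4: +1.8341
  t5: +3.8362
  t6: +2.7429
  t7: +2.4806
  t8: +3.5575
  t9: +4.8457
  t10: +1.6342
  t11: +3.6494
  t12: +4.8885
  t13: -6.5771
  t14: +3.9883
  t15: +12.3343
  t16: +4.4016
  t17: +2.7586
  t18: +3.2958
  t19: +7.2695
  t20: -0.4499
  t21: +3.3627
  t22: +3.3250
Σ = +65.9599 → |volume| = 65.96

Directed edges: 66 total, each appears once with its reverse present → watertight.

65.96 WATERTIGHT


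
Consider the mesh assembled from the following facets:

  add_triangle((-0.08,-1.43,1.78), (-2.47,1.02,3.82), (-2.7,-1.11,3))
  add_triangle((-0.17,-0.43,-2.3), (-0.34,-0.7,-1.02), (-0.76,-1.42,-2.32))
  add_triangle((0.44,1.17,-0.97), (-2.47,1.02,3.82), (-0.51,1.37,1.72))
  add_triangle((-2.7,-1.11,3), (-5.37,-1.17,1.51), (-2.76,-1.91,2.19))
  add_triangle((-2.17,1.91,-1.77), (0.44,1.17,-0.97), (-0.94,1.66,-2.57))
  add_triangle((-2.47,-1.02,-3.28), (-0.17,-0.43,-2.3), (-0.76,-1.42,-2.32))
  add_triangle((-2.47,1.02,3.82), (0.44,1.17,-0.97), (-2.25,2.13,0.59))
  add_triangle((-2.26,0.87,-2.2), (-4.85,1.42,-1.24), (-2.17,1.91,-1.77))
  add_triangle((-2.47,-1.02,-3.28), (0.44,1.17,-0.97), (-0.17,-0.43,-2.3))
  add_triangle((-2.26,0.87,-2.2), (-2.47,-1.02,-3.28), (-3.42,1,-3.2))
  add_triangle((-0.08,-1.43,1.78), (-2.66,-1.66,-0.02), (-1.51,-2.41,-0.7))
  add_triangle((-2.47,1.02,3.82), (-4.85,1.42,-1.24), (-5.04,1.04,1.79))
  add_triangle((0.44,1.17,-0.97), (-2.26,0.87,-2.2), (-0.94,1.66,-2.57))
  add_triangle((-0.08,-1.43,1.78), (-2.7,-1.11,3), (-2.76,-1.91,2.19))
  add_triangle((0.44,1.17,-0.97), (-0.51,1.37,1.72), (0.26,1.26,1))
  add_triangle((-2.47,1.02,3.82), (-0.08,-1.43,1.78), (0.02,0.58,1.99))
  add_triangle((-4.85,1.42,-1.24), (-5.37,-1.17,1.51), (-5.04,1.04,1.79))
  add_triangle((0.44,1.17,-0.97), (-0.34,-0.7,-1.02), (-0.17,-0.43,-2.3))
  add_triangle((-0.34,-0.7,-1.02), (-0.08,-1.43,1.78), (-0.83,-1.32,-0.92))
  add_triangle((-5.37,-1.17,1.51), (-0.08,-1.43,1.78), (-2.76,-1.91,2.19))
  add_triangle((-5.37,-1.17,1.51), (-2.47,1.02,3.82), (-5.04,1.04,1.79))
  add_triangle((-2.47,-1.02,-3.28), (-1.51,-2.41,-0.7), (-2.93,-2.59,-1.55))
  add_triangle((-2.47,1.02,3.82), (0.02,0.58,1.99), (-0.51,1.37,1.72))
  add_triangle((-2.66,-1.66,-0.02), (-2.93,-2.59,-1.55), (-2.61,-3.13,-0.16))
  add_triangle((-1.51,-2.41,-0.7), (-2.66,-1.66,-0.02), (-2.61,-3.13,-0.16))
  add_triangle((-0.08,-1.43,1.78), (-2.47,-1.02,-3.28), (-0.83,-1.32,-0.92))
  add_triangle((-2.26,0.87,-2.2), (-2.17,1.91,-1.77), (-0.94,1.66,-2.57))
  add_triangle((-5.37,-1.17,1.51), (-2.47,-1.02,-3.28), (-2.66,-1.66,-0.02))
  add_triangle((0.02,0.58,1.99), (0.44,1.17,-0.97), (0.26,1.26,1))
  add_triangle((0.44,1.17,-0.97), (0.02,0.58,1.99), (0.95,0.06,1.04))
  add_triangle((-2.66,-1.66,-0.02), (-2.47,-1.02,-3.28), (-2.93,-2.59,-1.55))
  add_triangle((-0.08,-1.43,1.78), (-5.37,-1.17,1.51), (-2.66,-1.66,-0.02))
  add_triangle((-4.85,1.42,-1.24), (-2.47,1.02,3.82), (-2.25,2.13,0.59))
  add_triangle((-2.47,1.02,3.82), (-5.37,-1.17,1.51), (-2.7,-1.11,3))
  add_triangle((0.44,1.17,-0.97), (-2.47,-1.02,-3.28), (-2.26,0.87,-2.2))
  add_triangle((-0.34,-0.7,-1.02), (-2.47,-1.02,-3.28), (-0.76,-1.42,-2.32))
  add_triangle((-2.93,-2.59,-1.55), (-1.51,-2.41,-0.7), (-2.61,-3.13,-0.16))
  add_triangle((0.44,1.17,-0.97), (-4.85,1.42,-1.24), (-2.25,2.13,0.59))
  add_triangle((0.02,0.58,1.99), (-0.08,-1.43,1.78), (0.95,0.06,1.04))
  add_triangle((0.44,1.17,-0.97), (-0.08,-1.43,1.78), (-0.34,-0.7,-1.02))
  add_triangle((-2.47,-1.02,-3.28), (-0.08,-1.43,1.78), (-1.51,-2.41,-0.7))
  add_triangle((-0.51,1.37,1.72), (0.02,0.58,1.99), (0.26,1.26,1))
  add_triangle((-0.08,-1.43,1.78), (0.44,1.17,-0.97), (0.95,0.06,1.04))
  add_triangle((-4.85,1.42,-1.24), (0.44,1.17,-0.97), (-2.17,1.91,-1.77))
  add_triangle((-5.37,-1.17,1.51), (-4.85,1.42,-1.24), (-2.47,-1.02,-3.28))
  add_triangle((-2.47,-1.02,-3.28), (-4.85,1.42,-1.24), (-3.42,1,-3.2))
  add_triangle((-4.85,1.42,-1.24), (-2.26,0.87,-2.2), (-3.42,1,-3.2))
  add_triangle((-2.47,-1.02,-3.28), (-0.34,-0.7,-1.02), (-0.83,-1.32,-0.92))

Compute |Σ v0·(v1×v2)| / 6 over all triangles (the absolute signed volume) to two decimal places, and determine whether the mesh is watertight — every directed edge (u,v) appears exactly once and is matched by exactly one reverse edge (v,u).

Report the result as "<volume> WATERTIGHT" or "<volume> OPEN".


Per-triangle v0·(v1×v2)/6:
  t1: +2.2252
  t2: +0.0149
  t3: +0.6564
  t4: +1.9643
  t5: +0.6155
  t6: +0.7504
  t7: +1.4649
  t8: +1.4668
  t9: +1.0741
  t10: +0.2003
  t11: +1.5799
  t12: +2.3062
  t13: -0.1512
  t14: +1.1412
  t15: +0.2897
  t16: +1.6183
  t17: +5.8089
  t18: -0.0372
  t19: +0.1571
  t20: -0.2709
  t21: +5.4610
  t22: +0.9800
  t23: +0.7390
  t24: +0.9695
  t25: -0.3670
  t26: +0.6541
  t27: +0.8373
  t28: +3.5122
  t29: +0.0240
  t30: +0.4890
  t31: +1.4543
  t32: +2.6704
  t33: +5.0144
  t34: +4.5843
  t35: +1.4798
  t36: +0.0431
  t37: +0.6013
  t38: +2.5107
  t39: +0.6152
  t40: +0.1340
  t41: -0.6366
  t42: +0.2414
  t43: -0.0102
  t44: +0.1605
  t45: +9.9331
  t46: +3.2741
  t47: +0.3933
  t48: +0.2707
Σ = +68.9073 → |volume| = 68.91

Directed edges: 144 total, each appears once with its reverse present → watertight.

68.91 WATERTIGHT


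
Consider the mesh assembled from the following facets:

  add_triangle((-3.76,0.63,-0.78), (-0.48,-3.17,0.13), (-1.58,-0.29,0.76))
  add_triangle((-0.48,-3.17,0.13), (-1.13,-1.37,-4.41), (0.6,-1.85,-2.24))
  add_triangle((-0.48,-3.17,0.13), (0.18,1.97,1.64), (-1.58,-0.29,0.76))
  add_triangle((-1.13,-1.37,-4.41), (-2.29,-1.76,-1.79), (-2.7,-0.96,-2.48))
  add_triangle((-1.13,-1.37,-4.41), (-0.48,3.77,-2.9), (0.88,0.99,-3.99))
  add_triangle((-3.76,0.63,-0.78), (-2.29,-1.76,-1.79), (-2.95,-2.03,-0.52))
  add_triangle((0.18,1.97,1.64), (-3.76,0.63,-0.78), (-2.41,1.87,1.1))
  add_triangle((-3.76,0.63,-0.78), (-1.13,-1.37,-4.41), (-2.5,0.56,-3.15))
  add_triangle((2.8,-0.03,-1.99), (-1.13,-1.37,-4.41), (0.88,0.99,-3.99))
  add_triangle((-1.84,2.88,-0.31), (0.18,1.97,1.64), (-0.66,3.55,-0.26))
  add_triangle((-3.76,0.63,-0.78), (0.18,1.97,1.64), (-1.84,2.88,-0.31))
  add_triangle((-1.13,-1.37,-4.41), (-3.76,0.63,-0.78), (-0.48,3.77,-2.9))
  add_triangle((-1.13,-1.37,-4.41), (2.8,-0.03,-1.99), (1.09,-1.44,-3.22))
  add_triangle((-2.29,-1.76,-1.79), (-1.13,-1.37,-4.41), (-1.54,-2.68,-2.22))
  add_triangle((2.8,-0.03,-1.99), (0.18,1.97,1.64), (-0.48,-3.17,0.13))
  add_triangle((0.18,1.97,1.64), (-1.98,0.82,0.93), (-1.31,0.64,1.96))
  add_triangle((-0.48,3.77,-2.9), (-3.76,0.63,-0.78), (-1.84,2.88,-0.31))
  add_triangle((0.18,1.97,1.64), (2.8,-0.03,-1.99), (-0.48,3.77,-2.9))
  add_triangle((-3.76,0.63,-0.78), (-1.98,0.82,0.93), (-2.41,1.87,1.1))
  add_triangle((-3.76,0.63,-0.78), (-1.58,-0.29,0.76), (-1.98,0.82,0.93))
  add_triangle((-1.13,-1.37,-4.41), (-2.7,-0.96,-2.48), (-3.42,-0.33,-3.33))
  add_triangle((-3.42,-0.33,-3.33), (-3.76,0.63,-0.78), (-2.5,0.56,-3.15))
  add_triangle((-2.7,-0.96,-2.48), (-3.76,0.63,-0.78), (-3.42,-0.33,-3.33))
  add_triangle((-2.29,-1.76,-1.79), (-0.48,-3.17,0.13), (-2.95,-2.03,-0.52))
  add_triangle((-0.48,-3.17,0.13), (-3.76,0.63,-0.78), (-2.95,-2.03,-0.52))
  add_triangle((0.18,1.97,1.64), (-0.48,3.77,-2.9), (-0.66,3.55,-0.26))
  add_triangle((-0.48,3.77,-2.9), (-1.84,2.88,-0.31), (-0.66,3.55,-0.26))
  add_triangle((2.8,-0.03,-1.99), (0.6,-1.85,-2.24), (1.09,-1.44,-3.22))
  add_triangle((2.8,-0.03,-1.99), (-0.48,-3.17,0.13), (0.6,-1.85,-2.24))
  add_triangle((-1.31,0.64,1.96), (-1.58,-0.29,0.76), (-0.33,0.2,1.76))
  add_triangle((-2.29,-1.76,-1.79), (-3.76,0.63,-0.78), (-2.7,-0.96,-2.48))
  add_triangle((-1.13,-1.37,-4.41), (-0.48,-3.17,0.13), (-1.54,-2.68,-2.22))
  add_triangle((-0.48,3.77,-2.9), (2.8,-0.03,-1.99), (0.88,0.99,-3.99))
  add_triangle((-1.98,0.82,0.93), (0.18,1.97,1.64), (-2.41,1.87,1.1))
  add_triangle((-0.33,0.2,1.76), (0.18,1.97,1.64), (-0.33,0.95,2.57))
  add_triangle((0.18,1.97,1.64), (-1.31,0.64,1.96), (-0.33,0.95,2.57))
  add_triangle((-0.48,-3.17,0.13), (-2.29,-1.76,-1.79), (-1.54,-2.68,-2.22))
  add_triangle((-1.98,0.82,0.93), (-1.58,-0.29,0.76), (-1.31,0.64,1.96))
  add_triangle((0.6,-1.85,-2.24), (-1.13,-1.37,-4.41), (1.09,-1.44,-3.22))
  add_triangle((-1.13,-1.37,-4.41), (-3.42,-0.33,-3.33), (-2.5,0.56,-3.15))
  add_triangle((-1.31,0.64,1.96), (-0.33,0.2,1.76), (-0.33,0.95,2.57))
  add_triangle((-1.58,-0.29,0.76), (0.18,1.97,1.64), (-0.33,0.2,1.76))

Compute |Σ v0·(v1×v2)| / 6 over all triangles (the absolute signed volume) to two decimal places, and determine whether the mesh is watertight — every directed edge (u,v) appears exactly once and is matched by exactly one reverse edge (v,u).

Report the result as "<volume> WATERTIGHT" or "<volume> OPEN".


Per-triangle v0·(v1×v2)/6:
  t1: +2.1359
  t2: +3.2056
  t3: +1.3498
  t4: +1.5717
  t5: +6.1000
  t6: +2.2036
  t7: +0.5329
  t8: -2.9406
  t9: +4.6015
  t10: +1.3452
  t11: +2.4930
  t12: +12.3910
  t13: +1.8976
  t14: +1.8197
  t15: +2.4253
  t16: +0.8518
  t17: +4.6790
  t18: +6.0887
  t19: +0.7424
  t20: +0.7989
  t21: +1.4266
  t22: +1.7208
  t23: +1.2330
  t24: +1.9550
  t25: +0.1758
  t26: +1.0812
  t27: +2.0382
  t28: +0.8950
  t29: +2.5056
  t30: +0.2800
  t31: +1.4153
  t32: +1.5407
  t33: +4.3997
  t34: +0.5178
  t35: +0.0146
  t36: +0.6041
  t37: +1.3750
  t38: +0.4196
  t39: +1.2451
  t40: +2.0260
  t41: +0.2005
  t42: -0.6983
Σ = +80.6643 → |volume| = 80.66

Directed edges: 126 total, each appears once with its reverse present → watertight.

80.66 WATERTIGHT


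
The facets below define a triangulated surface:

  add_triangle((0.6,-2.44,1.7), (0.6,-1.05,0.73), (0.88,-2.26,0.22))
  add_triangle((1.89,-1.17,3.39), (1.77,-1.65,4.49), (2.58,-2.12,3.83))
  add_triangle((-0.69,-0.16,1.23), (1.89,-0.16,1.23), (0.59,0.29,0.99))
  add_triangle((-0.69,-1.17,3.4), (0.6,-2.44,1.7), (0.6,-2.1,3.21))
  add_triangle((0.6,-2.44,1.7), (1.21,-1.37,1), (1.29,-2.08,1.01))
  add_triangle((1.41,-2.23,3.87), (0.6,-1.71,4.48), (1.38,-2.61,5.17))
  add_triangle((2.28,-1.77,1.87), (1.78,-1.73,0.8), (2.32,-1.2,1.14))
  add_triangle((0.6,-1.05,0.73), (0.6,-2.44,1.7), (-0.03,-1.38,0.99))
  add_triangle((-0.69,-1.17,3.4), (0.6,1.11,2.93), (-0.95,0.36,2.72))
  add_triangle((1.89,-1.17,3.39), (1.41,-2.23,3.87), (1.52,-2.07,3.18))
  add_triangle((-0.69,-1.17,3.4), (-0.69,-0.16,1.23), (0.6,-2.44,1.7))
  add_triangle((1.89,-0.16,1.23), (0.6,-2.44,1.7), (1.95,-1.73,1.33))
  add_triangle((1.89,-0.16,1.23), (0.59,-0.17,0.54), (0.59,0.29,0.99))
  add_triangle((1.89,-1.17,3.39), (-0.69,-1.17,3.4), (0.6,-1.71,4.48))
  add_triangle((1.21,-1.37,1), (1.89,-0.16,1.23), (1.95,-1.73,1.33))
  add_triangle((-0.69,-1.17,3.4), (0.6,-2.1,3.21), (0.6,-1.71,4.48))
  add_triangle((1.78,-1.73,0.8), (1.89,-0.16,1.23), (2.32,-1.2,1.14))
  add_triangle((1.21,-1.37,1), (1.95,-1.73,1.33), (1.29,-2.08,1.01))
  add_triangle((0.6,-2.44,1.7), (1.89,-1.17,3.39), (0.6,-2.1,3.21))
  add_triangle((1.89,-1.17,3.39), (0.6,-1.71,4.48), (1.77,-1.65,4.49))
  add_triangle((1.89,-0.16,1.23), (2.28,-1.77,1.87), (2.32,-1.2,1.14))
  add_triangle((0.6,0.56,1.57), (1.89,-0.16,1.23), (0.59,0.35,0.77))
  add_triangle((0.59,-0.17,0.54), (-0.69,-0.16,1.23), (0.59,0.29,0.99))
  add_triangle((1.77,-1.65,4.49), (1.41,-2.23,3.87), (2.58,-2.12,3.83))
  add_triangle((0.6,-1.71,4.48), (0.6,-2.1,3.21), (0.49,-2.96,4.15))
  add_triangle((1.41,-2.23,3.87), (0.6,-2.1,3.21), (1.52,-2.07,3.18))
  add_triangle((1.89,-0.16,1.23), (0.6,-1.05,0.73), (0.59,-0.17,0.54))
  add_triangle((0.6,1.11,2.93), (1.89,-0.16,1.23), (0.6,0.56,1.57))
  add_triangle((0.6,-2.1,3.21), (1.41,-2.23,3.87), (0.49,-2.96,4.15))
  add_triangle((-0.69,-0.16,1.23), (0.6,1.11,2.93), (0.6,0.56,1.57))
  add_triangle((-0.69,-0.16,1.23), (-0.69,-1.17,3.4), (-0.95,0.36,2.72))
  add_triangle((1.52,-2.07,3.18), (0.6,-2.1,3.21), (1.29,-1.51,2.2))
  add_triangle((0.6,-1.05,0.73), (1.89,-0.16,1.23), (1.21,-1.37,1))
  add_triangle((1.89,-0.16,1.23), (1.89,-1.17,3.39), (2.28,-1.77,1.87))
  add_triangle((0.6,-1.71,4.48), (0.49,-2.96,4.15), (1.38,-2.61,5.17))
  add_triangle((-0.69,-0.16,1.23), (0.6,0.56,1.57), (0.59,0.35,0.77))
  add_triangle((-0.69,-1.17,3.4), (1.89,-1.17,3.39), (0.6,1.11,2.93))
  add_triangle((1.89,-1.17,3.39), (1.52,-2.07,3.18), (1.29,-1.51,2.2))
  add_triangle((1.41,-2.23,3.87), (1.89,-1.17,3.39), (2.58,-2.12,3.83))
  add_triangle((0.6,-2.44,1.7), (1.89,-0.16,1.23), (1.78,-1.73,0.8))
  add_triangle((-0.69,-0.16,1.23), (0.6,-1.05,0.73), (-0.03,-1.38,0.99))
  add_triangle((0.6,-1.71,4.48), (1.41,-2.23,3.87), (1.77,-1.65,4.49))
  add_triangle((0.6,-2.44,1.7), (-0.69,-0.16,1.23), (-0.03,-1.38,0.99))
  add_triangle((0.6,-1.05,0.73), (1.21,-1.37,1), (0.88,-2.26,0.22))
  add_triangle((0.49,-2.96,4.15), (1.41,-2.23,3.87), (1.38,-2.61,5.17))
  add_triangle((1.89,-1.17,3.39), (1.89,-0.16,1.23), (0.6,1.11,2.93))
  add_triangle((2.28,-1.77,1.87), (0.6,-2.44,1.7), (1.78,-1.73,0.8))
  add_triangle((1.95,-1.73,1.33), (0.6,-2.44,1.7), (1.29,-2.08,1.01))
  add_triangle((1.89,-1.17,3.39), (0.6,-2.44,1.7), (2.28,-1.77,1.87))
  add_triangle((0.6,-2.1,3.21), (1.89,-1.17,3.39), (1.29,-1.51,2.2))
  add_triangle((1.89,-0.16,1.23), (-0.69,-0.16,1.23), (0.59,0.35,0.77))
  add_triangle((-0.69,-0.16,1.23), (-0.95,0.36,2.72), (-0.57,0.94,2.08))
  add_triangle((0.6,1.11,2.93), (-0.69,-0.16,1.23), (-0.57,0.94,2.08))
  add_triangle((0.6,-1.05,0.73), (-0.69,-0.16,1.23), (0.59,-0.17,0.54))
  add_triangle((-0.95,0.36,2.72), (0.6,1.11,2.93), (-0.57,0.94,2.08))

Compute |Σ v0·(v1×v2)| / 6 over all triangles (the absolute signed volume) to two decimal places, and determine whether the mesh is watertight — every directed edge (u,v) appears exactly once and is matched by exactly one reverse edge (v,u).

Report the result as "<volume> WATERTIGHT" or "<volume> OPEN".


Per-triangle v0·(v1×v2)/6:
  t1: -0.1881
  t2: +0.3559
  t3: +0.2215
  t4: +0.7824
  t5: -0.1703
  t6: +0.0374
  t7: +0.2516
  t8: -0.0037
  t9: +1.3551
  t10: +0.2830
  t11: +0.3219
  t12: +0.5997
  t13: -0.0396
  t14: +0.2430
  t15: -0.0804
  t16: +0.7319
  t17: -0.0707
  t18: -0.0406
  t19: +1.0507
  t20: +0.0397
  t21: +0.3058
  t22: +0.0743
  t23: -0.1001
  t24: +0.7086
  t25: -0.2177
  t26: +0.1456
  t27: -0.0363
  t28: +0.0573
  t29: -0.0439
  t30: -0.1011
  t31: +0.2640
  t32: +0.0399
  t33: -0.0687
  t34: +0.9501
  t35: +0.7377
  t36: -0.0235
  t37: +3.0968
  t38: +0.1421
  t39: -0.5618
  t40: -0.9212
  t41: -0.1561
  t42: +0.6994
  t43: +0.1595
  t44: -0.0976
  t45: +0.4280
  t46: +1.5978
  t47: +0.6549
  t48: +0.3118
  t49: +1.5167
  t50: -0.5402
  t51: -0.2381
  t52: +0.0556
  t53: -0.3744
  t54: -0.1542
  t55: +0.4379
Σ = +14.4295 → |volume| = 14.43

Directed edges: 165 total; 3 unmatched, e.g. (0.88,-2.26,0.22)→(0.6,-2.44,1.7) → open.

14.43 OPEN


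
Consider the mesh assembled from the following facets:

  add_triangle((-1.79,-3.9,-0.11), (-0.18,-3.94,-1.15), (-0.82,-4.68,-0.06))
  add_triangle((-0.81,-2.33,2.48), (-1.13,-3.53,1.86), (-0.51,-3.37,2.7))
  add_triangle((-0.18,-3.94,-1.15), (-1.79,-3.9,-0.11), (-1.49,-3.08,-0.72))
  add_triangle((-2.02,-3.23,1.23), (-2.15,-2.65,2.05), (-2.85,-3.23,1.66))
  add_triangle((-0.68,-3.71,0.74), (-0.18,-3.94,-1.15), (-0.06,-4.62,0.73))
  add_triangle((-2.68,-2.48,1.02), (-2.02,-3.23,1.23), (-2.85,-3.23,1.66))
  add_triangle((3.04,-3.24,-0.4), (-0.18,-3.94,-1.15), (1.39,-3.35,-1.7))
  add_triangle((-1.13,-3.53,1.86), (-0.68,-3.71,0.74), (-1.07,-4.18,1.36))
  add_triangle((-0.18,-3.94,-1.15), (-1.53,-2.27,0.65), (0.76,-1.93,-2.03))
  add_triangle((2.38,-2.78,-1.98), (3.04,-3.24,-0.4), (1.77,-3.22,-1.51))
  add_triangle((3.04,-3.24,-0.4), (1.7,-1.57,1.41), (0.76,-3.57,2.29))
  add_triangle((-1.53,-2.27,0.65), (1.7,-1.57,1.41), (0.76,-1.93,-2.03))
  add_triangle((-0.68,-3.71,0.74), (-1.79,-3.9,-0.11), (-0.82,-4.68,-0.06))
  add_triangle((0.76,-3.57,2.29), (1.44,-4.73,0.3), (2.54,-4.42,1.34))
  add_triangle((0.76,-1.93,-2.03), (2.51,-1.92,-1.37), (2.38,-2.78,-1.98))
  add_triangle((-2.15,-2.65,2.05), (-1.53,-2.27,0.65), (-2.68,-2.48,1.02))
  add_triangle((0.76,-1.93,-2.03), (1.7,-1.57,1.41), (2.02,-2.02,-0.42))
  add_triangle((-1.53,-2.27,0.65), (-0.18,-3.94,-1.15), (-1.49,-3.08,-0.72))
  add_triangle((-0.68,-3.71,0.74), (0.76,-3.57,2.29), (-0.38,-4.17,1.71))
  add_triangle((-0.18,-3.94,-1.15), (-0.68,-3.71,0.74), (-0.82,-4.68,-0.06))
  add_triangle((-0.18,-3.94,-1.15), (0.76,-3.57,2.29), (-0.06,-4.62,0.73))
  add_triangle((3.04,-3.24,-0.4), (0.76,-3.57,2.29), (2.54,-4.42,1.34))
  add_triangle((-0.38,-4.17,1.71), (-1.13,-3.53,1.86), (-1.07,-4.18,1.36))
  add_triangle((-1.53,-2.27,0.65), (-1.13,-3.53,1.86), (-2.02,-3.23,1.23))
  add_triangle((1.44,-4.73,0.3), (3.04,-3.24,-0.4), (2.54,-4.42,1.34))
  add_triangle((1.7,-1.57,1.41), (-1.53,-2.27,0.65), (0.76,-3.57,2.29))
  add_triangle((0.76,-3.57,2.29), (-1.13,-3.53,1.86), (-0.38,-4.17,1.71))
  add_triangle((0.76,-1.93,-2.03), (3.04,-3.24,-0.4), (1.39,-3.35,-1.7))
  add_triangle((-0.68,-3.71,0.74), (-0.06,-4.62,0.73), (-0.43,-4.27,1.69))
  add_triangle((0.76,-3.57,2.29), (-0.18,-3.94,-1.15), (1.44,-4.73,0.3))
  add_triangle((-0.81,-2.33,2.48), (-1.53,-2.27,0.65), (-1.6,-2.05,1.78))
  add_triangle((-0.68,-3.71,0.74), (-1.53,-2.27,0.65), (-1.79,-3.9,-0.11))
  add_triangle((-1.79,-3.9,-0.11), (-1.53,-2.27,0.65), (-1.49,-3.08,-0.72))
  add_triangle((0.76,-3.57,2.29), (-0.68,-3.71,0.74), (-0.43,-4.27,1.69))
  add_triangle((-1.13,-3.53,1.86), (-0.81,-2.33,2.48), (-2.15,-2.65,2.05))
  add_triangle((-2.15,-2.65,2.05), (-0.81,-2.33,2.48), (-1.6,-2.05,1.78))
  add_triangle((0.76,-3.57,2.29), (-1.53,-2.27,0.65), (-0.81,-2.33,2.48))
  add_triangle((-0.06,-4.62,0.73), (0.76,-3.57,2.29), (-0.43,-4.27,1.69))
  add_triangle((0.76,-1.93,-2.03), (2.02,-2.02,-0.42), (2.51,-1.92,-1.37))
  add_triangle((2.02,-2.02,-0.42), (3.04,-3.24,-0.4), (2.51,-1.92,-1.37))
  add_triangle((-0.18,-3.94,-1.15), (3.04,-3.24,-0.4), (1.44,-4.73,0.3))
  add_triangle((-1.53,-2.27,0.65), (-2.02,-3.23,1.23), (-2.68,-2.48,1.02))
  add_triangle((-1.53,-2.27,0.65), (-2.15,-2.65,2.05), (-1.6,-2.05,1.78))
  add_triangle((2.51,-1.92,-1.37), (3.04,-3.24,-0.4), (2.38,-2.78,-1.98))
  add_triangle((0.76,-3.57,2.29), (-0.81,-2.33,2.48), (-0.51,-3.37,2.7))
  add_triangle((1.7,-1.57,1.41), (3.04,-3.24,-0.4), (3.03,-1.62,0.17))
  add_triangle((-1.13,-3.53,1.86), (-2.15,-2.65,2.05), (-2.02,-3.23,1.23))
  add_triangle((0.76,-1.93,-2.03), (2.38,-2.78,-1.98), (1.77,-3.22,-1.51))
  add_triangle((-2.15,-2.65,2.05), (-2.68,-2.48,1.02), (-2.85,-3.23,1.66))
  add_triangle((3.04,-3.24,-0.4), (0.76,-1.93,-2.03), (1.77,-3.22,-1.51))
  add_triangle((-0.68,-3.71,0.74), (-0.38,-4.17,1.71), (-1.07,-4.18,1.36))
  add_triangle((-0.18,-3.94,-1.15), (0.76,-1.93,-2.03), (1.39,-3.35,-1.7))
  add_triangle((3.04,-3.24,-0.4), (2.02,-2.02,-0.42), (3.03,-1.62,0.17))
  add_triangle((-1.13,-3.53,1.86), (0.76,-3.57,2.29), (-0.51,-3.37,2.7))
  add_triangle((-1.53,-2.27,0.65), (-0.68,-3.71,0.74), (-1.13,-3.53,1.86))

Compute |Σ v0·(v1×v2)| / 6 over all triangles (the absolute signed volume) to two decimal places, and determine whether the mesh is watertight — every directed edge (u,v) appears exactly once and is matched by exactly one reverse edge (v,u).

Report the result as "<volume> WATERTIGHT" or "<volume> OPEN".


25.38 OPEN

Per-triangle v0·(v1×v2)/6:
  t1: +0.9730
  t2: +0.4539
  t3: +0.7217
  t4: +0.3510
  t5: +0.8776
  t6: +0.2276
  t7: +2.0648
  t8: -0.0600
  t9: +0.6426
  t10: +0.9687
  t11: +2.5774
  t12: -3.4439
  t13: +0.6812
  t14: +2.2160
  t15: +0.2641
  t16: -0.4500
  t17: -0.6127
  t18: -0.9953
  t19: +0.3931
  t20: +0.2878
  t21: +0.9294
  t22: -0.2670
  t23: +0.3965
  t24: +0.0937
  t25: +2.2856
  t26: -0.1724
  t27: +0.7752
  t28: +0.9663
  t29: +0.4496
  t30: +2.6048
  t31: -0.4929
  t32: +0.7427
  t33: +0.2363
  t34: -0.3891
  t35: +0.9344
  t36: +0.0737
  t37: -1.8068
  t38: +1.1282
  t39: -0.7059
  t40: +0.0110
  t41: +2.9248
  t42: +0.1348
  t43: -0.0576
  t44: +0.7660
  t45: +0.3014
  t46: +1.2624
  t47: +0.7406
  t48: +0.6235
  t49: +0.1564
  t50: -0.5793
  t51: +0.2901
  t52: +1.0839
  t53: +0.1640
  t54: +0.8979
  t55: +0.7373
Σ = +25.3781 → |volume| = 25.38

Directed edges: 165 total; 3 unmatched, e.g. (1.7,-1.57,1.41)→(2.02,-2.02,-0.42) → open.
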